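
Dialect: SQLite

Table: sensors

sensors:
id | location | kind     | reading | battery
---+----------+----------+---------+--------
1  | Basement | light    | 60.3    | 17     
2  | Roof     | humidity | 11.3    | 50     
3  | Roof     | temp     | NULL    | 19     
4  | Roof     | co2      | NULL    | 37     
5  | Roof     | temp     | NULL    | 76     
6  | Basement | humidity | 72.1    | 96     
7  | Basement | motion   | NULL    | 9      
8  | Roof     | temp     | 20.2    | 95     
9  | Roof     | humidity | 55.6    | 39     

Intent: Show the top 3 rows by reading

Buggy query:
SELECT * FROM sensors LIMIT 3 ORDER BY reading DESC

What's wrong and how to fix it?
Bug: LIMIT must come after ORDER BY

Fix: Sort with ORDER BY, then apply LIMIT

Corrected query:
SELECT * FROM sensors ORDER BY reading DESC LIMIT 3

Result:
id | location | kind     | reading | battery
---+----------+----------+---------+--------
6  | Basement | humidity | 72.1    | 96     
1  | Basement | light    | 60.3    | 17     
9  | Roof     | humidity | 55.6    | 39     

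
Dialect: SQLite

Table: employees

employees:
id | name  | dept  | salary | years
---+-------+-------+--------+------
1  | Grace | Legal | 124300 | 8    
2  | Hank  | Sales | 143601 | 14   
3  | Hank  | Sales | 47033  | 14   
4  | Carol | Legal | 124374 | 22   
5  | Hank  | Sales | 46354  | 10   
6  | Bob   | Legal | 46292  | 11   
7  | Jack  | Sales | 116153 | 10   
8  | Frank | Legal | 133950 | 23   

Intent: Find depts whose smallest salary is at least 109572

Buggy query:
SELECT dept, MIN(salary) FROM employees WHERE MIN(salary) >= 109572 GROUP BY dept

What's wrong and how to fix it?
Bug: MIN() in WHERE is a misuse of aggregate

Fix: Replace WHERE with HAVING after the GROUP BY

Corrected query:
SELECT dept, MIN(salary) FROM employees GROUP BY dept HAVING MIN(salary) >= 109572

Result:
(no rows)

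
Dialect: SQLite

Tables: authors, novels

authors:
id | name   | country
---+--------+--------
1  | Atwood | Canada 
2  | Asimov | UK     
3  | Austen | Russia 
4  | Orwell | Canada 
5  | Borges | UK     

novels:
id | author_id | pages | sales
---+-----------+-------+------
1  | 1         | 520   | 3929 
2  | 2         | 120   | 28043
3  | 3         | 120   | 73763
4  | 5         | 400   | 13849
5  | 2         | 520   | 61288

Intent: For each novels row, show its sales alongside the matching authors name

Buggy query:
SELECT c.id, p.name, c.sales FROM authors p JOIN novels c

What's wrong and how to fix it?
Bug: Missing join condition: each novels row is matched to all authors rows instead of just its own

Fix: Add ON c.author_id = p.id to the JOIN

Corrected query:
SELECT c.id, p.name, c.sales FROM authors p JOIN novels c ON c.author_id = p.id

Result:
id | name   | sales
---+--------+------
1  | Atwood | 3929 
2  | Asimov | 28043
3  | Austen | 73763
4  | Borges | 13849
5  | Asimov | 61288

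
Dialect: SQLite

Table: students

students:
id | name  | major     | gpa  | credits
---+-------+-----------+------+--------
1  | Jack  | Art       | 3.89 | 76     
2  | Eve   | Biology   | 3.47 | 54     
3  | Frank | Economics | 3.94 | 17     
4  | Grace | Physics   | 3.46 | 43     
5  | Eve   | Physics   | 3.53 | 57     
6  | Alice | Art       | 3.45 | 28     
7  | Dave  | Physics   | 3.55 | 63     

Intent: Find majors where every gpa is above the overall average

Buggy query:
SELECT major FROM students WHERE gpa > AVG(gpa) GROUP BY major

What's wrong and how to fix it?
Bug: WHERE evaluates per row before aggregation, so AVG() is unavailable

Fix: Compute the overall average in a scalar subquery and compare each group's MIN against it in HAVING

Corrected query:
SELECT major FROM students GROUP BY major HAVING MIN(gpa) > (SELECT AVG(gpa) FROM students)

Result:
major    
---------
Economics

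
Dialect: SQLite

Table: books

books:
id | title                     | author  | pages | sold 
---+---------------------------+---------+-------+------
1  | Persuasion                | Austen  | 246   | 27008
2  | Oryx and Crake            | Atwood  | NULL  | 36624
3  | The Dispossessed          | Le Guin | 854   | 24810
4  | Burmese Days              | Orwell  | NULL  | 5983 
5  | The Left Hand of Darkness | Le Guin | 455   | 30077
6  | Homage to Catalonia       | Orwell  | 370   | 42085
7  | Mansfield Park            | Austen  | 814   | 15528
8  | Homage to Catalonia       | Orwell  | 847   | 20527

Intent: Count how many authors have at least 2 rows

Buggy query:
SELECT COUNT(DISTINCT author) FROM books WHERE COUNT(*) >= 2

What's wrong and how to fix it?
Bug: WHERE filters individual rows, not groups, so a group-level COUNT is invalid there

Fix: Group first with HAVING COUNT(*) >= 2, then COUNT the resulting groups

Corrected query:
SELECT COUNT(*) FROM (SELECT author FROM books GROUP BY author HAVING COUNT(*) >= 2)

Result:
COUNT(*)
--------
3       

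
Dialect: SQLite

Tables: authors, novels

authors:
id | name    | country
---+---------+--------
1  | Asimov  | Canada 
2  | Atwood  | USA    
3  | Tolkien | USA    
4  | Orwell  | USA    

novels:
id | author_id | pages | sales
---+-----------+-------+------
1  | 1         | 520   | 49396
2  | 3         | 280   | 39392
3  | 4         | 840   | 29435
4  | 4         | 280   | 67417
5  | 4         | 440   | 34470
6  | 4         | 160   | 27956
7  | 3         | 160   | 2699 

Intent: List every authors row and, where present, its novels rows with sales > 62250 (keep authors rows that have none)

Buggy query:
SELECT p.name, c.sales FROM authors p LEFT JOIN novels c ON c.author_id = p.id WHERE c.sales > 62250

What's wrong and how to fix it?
Bug: Filtering c.sales in WHERE discards the NULL rows produced by LEFT JOIN, turning it into an inner join

Fix: Move the right-table condition into the ON clause so unmatched parents are kept

Corrected query:
SELECT p.name, c.sales FROM authors p LEFT JOIN novels c ON c.author_id = p.id AND c.sales > 62250

Result:
name    | sales
--------+------
Asimov  | NULL 
Atwood  | NULL 
Tolkien | NULL 
Orwell  | 67417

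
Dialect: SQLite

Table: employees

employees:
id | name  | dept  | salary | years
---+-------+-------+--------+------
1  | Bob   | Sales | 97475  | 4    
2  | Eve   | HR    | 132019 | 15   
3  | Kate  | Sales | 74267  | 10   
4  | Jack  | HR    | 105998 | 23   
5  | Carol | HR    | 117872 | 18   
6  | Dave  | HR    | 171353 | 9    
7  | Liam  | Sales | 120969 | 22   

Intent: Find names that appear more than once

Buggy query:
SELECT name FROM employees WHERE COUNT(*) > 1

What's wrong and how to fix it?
Bug: WHERE can't reference COUNT(*); aggregates are computed after WHERE

Fix: GROUP BY name, then filter groups with HAVING COUNT(*) > 1

Corrected query:
SELECT name FROM employees GROUP BY name HAVING COUNT(*) > 1

Result:
(no rows)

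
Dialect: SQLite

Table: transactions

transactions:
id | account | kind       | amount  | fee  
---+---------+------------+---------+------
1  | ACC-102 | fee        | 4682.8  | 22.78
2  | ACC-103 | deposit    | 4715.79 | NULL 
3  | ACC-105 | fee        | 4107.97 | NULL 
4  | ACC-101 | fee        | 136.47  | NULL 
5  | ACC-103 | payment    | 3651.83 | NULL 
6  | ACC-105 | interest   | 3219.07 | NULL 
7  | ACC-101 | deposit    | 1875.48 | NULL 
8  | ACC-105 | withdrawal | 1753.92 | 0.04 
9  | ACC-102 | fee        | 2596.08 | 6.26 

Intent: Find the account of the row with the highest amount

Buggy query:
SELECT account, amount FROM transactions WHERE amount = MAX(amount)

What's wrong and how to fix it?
Bug: MAX(amount) is an aggregate and cannot be used directly in WHERE

Fix: Wrap MAX in a scalar subquery so WHERE compares against a single value

Corrected query:
SELECT account, amount FROM transactions WHERE amount = (SELECT MAX(amount) FROM transactions)

Result:
account | amount 
--------+--------
ACC-103 | 4715.79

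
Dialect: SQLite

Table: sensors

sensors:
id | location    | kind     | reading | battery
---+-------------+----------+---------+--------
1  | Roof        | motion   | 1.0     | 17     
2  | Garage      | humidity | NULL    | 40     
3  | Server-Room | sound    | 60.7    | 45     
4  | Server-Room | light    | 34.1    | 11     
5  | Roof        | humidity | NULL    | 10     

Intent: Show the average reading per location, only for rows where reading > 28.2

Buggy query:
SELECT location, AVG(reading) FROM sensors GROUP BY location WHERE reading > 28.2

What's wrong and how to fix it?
Bug: Row-level WHERE must come before GROUP BY in the clause order

Fix: Place WHERE between FROM and GROUP BY

Corrected query:
SELECT location, AVG(reading) FROM sensors WHERE reading > 28.2 GROUP BY location

Result:
location    | AVG(reading)
------------+-------------
Server-Room | 47.4        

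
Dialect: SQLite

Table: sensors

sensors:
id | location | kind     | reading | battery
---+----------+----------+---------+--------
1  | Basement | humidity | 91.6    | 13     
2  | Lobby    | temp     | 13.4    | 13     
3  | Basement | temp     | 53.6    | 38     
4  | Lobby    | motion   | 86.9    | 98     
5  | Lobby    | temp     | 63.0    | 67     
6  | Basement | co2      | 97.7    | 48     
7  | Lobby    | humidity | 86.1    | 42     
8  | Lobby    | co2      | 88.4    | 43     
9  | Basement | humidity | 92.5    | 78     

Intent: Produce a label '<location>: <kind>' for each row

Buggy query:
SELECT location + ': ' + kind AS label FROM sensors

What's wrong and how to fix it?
Bug: '+' is numeric addition; on text columns SQLite converts them to 0 instead of concatenating

Fix: Use the || operator for string concatenation

Corrected query:
SELECT location || ': ' || kind AS label FROM sensors

Result:
label             
------------------
Basement: humidity
Lobby: temp       
Basement: temp    
Lobby: motion     
Lobby: temp       
Basement: co2     
Lobby: humidity   
Lobby: co2        
Basement: humidity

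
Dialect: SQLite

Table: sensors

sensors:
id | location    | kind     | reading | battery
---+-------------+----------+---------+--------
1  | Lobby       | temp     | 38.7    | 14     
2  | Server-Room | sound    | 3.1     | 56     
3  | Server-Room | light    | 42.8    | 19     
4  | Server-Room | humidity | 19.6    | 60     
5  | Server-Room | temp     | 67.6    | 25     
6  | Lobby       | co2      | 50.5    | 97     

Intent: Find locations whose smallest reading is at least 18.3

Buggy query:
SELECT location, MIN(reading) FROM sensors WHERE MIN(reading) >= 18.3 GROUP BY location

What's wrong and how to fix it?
Bug: Aggregates like MIN are computed per group after WHERE runs

Fix: Replace WHERE with HAVING after the GROUP BY

Corrected query:
SELECT location, MIN(reading) FROM sensors GROUP BY location HAVING MIN(reading) >= 18.3

Result:
location | MIN(reading)
---------+-------------
Lobby    | 38.7        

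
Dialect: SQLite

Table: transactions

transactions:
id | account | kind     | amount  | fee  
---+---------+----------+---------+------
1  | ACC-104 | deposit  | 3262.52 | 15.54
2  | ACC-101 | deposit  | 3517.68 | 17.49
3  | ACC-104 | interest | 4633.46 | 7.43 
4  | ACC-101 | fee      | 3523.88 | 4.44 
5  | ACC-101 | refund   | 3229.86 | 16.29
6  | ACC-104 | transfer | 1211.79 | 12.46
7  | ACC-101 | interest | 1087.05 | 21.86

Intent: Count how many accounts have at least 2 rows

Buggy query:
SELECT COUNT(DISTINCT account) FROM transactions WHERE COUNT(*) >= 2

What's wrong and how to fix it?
Bug: WHERE filters individual rows, not groups, so a group-level COUNT is invalid there

Fix: Group first with HAVING COUNT(*) >= 2, then COUNT the resulting groups

Corrected query:
SELECT COUNT(*) FROM (SELECT account FROM transactions GROUP BY account HAVING COUNT(*) >= 2)

Result:
COUNT(*)
--------
2       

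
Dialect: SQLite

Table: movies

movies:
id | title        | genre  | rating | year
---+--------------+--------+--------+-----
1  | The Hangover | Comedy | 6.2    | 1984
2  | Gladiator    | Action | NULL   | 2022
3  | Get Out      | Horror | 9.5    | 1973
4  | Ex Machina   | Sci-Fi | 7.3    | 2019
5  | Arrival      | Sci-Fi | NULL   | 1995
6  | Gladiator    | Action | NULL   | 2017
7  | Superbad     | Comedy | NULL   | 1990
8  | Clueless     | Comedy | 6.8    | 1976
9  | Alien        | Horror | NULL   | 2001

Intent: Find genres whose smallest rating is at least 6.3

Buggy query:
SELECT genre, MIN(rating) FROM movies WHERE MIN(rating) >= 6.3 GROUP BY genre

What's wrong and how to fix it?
Bug: MIN() in WHERE is a misuse of aggregate

Fix: Use HAVING for the per-group MIN condition

Corrected query:
SELECT genre, MIN(rating) FROM movies GROUP BY genre HAVING MIN(rating) >= 6.3

Result:
genre  | MIN(rating)
-------+------------
Horror | 9.5        
Sci-Fi | 7.3        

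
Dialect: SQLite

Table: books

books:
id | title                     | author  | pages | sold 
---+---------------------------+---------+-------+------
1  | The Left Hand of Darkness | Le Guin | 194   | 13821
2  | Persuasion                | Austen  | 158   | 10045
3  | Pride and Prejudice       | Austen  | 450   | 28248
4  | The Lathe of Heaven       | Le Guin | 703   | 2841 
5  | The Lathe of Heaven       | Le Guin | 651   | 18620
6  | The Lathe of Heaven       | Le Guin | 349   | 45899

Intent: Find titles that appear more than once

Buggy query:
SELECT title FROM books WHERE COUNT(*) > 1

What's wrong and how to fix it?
Bug: COUNT(*) is an aggregate and cannot be used in WHERE

Fix: Group first, then use HAVING for the count condition

Corrected query:
SELECT title FROM books GROUP BY title HAVING COUNT(*) > 1

Result:
title              
-------------------
The Lathe of Heaven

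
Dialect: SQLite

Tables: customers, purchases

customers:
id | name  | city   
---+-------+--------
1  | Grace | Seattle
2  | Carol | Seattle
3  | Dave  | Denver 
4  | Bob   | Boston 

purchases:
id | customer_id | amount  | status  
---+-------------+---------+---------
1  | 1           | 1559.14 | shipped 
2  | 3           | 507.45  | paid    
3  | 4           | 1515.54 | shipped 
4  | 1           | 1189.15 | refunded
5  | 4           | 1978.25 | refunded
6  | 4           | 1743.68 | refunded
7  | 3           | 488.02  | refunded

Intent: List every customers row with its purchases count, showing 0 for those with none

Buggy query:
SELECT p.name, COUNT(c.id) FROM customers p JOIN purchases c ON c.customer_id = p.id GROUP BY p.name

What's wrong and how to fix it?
Bug: An inner join excludes parents with zero children

Fix: Switch to LEFT JOIN to retain unmatched parent rows

Corrected query:
SELECT p.name, COUNT(c.id) FROM customers p LEFT JOIN purchases c ON c.customer_id = p.id GROUP BY p.name

Result:
name  | COUNT(c.id)
------+------------
Bob   | 3          
Carol | 0          
Dave  | 2          
Grace | 2          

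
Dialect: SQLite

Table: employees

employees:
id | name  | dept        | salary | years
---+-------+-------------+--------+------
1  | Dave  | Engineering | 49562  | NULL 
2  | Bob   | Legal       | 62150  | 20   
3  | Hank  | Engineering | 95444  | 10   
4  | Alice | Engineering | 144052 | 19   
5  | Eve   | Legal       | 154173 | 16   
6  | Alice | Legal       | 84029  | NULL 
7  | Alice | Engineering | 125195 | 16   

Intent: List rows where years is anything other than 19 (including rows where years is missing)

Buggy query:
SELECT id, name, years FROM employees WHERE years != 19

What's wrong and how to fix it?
Bug: Inequality against NULL is unknown, not true; rows with NULL are dropped

Fix: Add an explicit OR years IS NULL to include the missing-value rows

Corrected query:
SELECT id, name, years FROM employees WHERE years != 19 OR years IS NULL

Result:
id | name  | years
---+-------+------
1  | Dave  | NULL 
2  | Bob   | 20   
3  | Hank  | 10   
5  | Eve   | 16   
6  | Alice | NULL 
7  | Alice | 16   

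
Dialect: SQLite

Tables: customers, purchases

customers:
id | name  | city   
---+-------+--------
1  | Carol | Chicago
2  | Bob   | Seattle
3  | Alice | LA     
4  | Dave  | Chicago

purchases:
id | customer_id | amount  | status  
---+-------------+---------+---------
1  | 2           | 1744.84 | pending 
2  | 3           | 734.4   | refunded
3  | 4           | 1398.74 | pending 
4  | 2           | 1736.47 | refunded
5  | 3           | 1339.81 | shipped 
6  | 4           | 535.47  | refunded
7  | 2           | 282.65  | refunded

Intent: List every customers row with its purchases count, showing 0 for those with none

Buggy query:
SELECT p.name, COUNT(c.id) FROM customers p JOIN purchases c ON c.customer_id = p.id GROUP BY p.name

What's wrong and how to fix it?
Bug: INNER JOIN drops customers rows that have no matching purchases rows

Fix: Switch to LEFT JOIN to retain unmatched parent rows

Corrected query:
SELECT p.name, COUNT(c.id) FROM customers p LEFT JOIN purchases c ON c.customer_id = p.id GROUP BY p.name

Result:
name  | COUNT(c.id)
------+------------
Alice | 2          
Bob   | 3          
Carol | 0          
Dave  | 2          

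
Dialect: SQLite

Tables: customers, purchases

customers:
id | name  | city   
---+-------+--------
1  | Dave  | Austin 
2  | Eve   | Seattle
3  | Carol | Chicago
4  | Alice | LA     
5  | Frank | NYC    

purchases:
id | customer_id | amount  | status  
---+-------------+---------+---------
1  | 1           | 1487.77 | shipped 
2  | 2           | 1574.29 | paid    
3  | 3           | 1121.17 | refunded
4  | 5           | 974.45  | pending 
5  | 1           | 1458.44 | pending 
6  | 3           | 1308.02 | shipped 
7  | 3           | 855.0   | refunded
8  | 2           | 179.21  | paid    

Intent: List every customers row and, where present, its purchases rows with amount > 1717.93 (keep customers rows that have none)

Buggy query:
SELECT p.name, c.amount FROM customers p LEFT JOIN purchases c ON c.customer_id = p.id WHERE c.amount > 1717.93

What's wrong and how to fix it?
Bug: Filtering c.amount in WHERE discards the NULL rows produced by LEFT JOIN, turning it into an inner join

Fix: Put 'c.amount > 1717.93' in the JOIN's ON clause instead of WHERE

Corrected query:
SELECT p.name, c.amount FROM customers p LEFT JOIN purchases c ON c.customer_id = p.id AND c.amount > 1717.93

Result:
name  | amount
------+-------
Dave  | NULL  
Eve   | NULL  
Carol | NULL  
Alice | NULL  
Frank | NULL  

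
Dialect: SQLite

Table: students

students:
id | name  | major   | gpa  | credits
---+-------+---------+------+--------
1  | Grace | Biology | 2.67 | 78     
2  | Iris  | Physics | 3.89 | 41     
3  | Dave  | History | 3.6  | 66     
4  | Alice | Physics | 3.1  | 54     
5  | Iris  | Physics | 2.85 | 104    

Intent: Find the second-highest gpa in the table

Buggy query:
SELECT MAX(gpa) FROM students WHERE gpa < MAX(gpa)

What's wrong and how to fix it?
Bug: The inner MAX is an aggregate inside WHERE, which is not allowed

Fix: Put the inner MAX in a scalar subquery

Corrected query:
SELECT MAX(gpa) FROM students WHERE gpa < (SELECT MAX(gpa) FROM students)

Result:
MAX(gpa)
--------
3.6     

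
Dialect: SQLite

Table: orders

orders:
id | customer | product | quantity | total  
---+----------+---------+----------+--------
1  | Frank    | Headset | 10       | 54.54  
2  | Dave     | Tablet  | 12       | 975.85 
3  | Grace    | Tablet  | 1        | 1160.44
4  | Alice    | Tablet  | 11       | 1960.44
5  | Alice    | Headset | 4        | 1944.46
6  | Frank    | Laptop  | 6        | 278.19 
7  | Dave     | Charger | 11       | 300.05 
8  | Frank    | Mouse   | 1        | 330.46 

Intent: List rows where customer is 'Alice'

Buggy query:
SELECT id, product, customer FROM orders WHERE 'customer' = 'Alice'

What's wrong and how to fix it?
Bug: Single quotes denote string literals in SQL; the column name is being compared as a constant string

Fix: Remove the quotes around the column name (or use double quotes for an identifier)

Corrected query:
SELECT id, product, customer FROM orders WHERE customer = 'Alice'

Result:
id | product | customer
---+---------+---------
4  | Tablet  | Alice   
5  | Headset | Alice   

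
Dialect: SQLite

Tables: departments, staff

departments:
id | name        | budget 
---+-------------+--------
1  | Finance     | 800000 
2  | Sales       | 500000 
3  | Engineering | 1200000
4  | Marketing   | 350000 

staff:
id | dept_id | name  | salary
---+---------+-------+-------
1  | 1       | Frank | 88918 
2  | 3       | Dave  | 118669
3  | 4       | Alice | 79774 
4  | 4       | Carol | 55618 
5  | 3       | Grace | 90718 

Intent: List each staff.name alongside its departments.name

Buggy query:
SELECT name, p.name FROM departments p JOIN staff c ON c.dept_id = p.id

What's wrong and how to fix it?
Bug: 'name' exists in both joined tables, so the database can't tell which one is meant

Fix: Qualify the column with its table alias (c.name)

Corrected query:
SELECT c.name, p.name FROM departments p JOIN staff c ON c.dept_id = p.id

Result:
name  | name       
------+------------
Frank | Finance    
Dave  | Engineering
Alice | Marketing  
Carol | Marketing  
Grace | Engineering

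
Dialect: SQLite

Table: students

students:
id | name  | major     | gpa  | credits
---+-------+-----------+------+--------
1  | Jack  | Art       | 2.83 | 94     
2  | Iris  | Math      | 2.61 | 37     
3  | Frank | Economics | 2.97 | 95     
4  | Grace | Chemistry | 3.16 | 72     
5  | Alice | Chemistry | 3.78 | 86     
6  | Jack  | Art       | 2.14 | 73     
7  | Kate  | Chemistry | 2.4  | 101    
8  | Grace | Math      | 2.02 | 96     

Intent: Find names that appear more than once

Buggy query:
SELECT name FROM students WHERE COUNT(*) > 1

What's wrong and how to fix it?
Bug: COUNT(*) is an aggregate and cannot be used in WHERE

Fix: GROUP BY name, then filter groups with HAVING COUNT(*) > 1

Corrected query:
SELECT name FROM students GROUP BY name HAVING COUNT(*) > 1

Result:
name 
-----
Grace
Jack 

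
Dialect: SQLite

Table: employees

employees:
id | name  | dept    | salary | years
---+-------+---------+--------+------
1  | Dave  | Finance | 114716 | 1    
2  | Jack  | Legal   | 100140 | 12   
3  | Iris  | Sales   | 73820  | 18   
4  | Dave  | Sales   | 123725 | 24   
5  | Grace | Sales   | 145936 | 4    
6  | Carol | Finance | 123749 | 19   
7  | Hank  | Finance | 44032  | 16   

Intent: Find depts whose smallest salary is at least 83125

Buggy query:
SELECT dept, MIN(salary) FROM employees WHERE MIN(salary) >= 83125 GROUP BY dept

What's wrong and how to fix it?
Bug: Aggregates like MIN are computed per group after WHERE runs

Fix: Use HAVING for the per-group MIN condition

Corrected query:
SELECT dept, MIN(salary) FROM employees GROUP BY dept HAVING MIN(salary) >= 83125

Result:
dept  | MIN(salary)
------+------------
Legal | 100140     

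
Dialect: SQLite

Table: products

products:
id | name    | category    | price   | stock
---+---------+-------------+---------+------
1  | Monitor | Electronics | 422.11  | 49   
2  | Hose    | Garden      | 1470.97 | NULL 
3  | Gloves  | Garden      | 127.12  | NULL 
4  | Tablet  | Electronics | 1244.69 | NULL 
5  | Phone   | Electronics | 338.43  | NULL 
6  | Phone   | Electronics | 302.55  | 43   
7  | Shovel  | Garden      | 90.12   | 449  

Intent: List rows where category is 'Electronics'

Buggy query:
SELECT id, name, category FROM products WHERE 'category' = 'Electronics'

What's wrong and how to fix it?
Bug: Single quotes denote string literals in SQL; the column name is being compared as a constant string

Fix: Remove the quotes around the column name (or use double quotes for an identifier)

Corrected query:
SELECT id, name, category FROM products WHERE category = 'Electronics'

Result:
id | name    | category   
---+---------+------------
1  | Monitor | Electronics
4  | Tablet  | Electronics
5  | Phone   | Electronics
6  | Phone   | Electronics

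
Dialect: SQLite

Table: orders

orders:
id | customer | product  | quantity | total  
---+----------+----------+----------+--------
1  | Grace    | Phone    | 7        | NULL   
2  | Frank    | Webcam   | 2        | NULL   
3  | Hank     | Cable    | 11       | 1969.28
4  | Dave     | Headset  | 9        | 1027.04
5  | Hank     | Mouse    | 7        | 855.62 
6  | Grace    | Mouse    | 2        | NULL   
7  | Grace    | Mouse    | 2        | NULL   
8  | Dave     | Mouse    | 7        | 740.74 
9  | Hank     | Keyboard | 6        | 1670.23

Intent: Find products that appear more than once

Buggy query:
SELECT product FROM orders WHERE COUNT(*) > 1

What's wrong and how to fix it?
Bug: COUNT(*) is an aggregate and cannot be used in WHERE

Fix: Group first, then use HAVING for the count condition

Corrected query:
SELECT product FROM orders GROUP BY product HAVING COUNT(*) > 1

Result:
product
-------
Mouse  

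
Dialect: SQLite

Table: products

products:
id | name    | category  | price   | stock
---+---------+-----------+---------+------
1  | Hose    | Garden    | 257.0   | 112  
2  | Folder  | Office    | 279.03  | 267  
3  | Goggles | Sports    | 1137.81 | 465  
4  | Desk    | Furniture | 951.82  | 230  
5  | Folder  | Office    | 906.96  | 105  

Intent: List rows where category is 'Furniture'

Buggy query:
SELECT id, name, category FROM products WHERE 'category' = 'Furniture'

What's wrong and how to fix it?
Bug: 'category' in single quotes is a string literal, not the column; the comparison is literal-vs-literal and never true

Fix: Reference the column as category without single quotes

Corrected query:
SELECT id, name, category FROM products WHERE category = 'Furniture'

Result:
id | name | category 
---+------+----------
4  | Desk | Furniture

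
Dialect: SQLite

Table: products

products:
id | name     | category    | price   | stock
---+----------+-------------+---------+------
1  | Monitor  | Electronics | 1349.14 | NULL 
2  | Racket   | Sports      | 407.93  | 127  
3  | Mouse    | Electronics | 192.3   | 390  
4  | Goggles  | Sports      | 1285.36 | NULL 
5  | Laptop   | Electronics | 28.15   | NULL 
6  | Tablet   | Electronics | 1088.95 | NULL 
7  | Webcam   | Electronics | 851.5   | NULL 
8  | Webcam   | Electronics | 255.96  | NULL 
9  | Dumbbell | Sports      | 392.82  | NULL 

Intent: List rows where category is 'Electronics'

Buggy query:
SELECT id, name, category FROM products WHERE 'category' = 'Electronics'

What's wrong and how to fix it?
Bug: Single quotes denote string literals in SQL; the column name is being compared as a constant string

Fix: Remove the quotes around the column name (or use double quotes for an identifier)

Corrected query:
SELECT id, name, category FROM products WHERE category = 'Electronics'

Result:
id | name    | category   
---+---------+------------
1  | Monitor | Electronics
3  | Mouse   | Electronics
5  | Laptop  | Electronics
6  | Tablet  | Electronics
7  | Webcam  | Electronics
8  | Webcam  | Electronics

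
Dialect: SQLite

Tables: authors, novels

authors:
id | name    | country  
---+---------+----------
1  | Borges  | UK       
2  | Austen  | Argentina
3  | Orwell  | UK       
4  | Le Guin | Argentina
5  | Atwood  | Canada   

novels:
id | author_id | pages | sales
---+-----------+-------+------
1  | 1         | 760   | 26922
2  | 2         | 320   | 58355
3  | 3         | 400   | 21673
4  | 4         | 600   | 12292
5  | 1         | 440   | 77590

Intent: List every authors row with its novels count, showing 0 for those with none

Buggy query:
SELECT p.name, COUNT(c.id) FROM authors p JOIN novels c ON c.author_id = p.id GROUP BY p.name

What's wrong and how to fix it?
Bug: An inner join excludes parents with zero children

Fix: Use LEFT JOIN so parents without children still appear (COUNT(c.id) gives 0)

Corrected query:
SELECT p.name, COUNT(c.id) FROM authors p LEFT JOIN novels c ON c.author_id = p.id GROUP BY p.name

Result:
name    | COUNT(c.id)
--------+------------
Atwood  | 0          
Austen  | 1          
Borges  | 2          
Le Guin | 1          
Orwell  | 1          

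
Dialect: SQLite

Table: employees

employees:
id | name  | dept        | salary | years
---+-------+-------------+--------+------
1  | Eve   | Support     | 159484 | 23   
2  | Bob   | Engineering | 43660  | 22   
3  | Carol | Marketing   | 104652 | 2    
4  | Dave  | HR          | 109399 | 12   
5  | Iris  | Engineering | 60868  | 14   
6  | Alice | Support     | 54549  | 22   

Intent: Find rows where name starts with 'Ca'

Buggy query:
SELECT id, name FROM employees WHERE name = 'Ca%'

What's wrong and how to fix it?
Bug: Wildcards only work with LIKE; '=' treats '%' as a literal character

Fix: Use LIKE for wildcard pattern matching

Corrected query:
SELECT id, name FROM employees WHERE name LIKE 'Ca%'

Result:
id | name 
---+------
3  | Carol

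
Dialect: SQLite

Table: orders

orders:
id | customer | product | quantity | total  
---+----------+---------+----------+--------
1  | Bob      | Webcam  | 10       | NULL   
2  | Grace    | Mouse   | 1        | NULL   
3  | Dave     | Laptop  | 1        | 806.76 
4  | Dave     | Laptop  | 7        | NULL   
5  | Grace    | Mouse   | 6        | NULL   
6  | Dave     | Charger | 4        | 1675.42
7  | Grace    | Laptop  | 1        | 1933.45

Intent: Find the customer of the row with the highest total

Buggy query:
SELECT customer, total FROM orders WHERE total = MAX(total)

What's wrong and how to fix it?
Bug: WHERE is evaluated per row; an aggregate over the whole table isn't defined there

Fix: Use a subquery: WHERE total = (SELECT MAX(total) FROM orders)

Corrected query:
SELECT customer, total FROM orders WHERE total = (SELECT MAX(total) FROM orders)

Result:
customer | total  
---------+--------
Grace    | 1933.45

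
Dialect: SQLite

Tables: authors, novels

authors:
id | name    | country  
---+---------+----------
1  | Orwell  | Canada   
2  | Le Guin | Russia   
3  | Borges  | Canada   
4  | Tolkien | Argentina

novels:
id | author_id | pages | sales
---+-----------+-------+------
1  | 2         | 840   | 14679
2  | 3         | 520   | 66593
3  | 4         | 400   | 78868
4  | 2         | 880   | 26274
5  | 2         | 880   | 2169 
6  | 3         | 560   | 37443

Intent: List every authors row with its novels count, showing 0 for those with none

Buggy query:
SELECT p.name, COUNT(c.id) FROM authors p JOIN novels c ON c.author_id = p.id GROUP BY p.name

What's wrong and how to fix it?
Bug: An inner join excludes parents with zero children

Fix: Switch to LEFT JOIN to retain unmatched parent rows

Corrected query:
SELECT p.name, COUNT(c.id) FROM authors p LEFT JOIN novels c ON c.author_id = p.id GROUP BY p.name

Result:
name    | COUNT(c.id)
--------+------------
Borges  | 2          
Le Guin | 3          
Orwell  | 0          
Tolkien | 1          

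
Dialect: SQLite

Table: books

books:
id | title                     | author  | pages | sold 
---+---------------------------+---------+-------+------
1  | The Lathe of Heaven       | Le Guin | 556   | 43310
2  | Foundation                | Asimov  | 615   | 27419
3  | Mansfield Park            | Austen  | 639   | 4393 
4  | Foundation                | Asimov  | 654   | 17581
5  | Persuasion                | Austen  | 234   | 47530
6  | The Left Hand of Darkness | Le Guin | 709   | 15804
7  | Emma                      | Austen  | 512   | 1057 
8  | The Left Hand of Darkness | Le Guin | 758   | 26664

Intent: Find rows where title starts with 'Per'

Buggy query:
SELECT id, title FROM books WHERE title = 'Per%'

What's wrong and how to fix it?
Bug: Wildcards only work with LIKE; '=' treats '%' as a literal character

Fix: Use LIKE for wildcard pattern matching

Corrected query:
SELECT id, title FROM books WHERE title LIKE 'Per%'

Result:
id | title     
---+-----------
5  | Persuasion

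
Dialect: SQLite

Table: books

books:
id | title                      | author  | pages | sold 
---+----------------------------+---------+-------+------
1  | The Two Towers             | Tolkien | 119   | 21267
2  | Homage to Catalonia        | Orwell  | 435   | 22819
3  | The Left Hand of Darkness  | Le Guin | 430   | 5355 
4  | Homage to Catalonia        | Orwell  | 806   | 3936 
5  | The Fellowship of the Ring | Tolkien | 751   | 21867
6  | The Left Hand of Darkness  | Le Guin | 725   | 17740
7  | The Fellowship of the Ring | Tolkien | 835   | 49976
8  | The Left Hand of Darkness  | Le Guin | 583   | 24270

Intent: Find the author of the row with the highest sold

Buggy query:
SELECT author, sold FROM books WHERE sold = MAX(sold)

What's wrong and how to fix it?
Bug: WHERE is evaluated per row; an aggregate over the whole table isn't defined there

Fix: Wrap MAX in a scalar subquery so WHERE compares against a single value

Corrected query:
SELECT author, sold FROM books WHERE sold = (SELECT MAX(sold) FROM books)

Result:
author  | sold 
--------+------
Tolkien | 49976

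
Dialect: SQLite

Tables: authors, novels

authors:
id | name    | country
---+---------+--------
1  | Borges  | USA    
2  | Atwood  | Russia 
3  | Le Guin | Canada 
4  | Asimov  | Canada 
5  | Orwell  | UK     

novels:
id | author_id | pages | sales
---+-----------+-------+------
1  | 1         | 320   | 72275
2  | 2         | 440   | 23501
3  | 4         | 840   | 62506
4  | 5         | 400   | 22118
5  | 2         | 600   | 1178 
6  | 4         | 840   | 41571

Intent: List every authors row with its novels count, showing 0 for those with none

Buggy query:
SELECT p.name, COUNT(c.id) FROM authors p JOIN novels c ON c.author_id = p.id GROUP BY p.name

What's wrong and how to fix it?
Bug: INNER JOIN drops authors rows that have no matching novels rows

Fix: Switch to LEFT JOIN to retain unmatched parent rows

Corrected query:
SELECT p.name, COUNT(c.id) FROM authors p LEFT JOIN novels c ON c.author_id = p.id GROUP BY p.name

Result:
name    | COUNT(c.id)
--------+------------
Asimov  | 2          
Atwood  | 2          
Borges  | 1          
Le Guin | 0          
Orwell  | 1          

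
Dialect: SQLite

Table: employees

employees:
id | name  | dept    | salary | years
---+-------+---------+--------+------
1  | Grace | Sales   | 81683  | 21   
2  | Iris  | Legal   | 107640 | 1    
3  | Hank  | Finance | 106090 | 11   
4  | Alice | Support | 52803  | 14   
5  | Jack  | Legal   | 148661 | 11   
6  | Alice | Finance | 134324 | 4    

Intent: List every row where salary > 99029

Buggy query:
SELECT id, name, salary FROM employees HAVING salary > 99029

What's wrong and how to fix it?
Bug: HAVING filters the output of aggregation, but this query has no GROUP BY and no aggregate functions, so SQLite rejects it (HAVING clause on a non-aggregate query); the condition here is per row

Fix: Use WHERE for row-level filtering

Corrected query:
SELECT id, name, salary FROM employees WHERE salary > 99029

Result:
id | name  | salary
---+-------+-------
2  | Iris  | 107640
3  | Hank  | 106090
5  | Jack  | 148661
6  | Alice | 134324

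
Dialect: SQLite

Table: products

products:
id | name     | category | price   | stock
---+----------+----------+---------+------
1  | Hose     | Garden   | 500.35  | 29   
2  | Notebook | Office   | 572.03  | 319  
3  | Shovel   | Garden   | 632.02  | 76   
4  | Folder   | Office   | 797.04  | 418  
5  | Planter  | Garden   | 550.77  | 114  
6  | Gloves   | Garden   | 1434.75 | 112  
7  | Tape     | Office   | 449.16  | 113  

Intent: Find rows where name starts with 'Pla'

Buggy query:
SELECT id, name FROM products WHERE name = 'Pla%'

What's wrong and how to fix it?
Bug: '=' compares the literal string including the % character; pattern matching needs LIKE

Fix: Replace '=' with LIKE so 'Pla%' is treated as a pattern

Corrected query:
SELECT id, name FROM products WHERE name LIKE 'Pla%'

Result:
id | name   
---+--------
5  | Planter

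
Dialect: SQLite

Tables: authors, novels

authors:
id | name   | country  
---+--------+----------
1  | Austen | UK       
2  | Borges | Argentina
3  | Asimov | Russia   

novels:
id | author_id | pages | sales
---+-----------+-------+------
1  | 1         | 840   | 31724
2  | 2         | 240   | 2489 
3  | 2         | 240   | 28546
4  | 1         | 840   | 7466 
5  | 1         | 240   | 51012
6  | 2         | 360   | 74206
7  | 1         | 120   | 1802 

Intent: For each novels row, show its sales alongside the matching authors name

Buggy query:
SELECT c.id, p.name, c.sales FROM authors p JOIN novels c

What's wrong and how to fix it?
Bug: JOIN with no ON clause produces a cartesian product; every novels row pairs with every authors row

Fix: Add ON c.author_id = p.id to the JOIN

Corrected query:
SELECT c.id, p.name, c.sales FROM authors p JOIN novels c ON c.author_id = p.id

Result:
id | name   | sales
---+--------+------
1  | Austen | 31724
2  | Borges | 2489 
3  | Borges | 28546
4  | Austen | 7466 
5  | Austen | 51012
6  | Borges | 74206
7  | Austen | 1802 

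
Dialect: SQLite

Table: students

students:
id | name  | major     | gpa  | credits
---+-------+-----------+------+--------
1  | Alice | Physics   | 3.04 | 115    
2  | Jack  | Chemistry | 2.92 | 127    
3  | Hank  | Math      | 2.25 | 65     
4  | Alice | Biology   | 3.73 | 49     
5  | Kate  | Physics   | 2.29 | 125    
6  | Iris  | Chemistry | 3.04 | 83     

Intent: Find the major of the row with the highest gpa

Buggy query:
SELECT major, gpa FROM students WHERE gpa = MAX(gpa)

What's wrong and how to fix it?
Bug: WHERE is evaluated per row; an aggregate over the whole table isn't defined there

Fix: Use a subquery: WHERE gpa = (SELECT MAX(gpa) FROM students)

Corrected query:
SELECT major, gpa FROM students WHERE gpa = (SELECT MAX(gpa) FROM students)

Result:
major   | gpa 
--------+-----
Biology | 3.73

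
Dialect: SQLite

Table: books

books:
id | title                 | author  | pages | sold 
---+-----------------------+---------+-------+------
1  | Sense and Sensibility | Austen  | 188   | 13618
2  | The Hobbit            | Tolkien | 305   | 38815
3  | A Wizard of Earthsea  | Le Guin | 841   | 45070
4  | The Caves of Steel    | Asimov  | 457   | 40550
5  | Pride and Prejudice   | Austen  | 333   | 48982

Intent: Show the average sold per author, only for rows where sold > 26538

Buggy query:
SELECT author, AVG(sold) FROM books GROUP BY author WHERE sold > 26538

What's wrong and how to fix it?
Bug: WHERE cannot follow GROUP BY

Fix: Place WHERE between FROM and GROUP BY

Corrected query:
SELECT author, AVG(sold) FROM books WHERE sold > 26538 GROUP BY author

Result:
author  | AVG(sold)
--------+----------
Asimov  | 40550    
Austen  | 48982    
Le Guin | 45070    
Tolkien | 38815    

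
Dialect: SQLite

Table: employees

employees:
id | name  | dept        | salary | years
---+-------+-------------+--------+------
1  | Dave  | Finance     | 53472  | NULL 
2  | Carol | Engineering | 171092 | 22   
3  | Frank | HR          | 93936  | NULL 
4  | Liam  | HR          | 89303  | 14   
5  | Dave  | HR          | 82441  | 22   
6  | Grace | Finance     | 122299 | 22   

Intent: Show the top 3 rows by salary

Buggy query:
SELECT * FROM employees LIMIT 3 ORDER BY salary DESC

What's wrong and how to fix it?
Bug: ORDER BY cannot follow LIMIT; LIMIT is the final clause

Fix: Sort with ORDER BY, then apply LIMIT

Corrected query:
SELECT * FROM employees ORDER BY salary DESC LIMIT 3

Result:
id | name  | dept        | salary | years
---+-------+-------------+--------+------
2  | Carol | Engineering | 171092 | 22   
6  | Grace | Finance     | 122299 | 22   
3  | Frank | HR          | 93936  | NULL 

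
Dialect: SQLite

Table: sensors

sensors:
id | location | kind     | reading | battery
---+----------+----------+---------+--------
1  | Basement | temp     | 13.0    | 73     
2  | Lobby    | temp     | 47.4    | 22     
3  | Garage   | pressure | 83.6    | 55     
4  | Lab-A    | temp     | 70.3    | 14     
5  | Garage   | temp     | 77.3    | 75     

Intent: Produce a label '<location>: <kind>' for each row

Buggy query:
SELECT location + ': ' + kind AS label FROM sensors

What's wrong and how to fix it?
Bug: SQLite uses || for string concatenation; + coerces text to numbers (yielding 0)

Fix: Replace + with || to concatenate text

Corrected query:
SELECT location || ': ' || kind AS label FROM sensors

Result:
label           
----------------
Basement: temp  
Lobby: temp     
Garage: pressure
Lab-A: temp     
Garage: temp    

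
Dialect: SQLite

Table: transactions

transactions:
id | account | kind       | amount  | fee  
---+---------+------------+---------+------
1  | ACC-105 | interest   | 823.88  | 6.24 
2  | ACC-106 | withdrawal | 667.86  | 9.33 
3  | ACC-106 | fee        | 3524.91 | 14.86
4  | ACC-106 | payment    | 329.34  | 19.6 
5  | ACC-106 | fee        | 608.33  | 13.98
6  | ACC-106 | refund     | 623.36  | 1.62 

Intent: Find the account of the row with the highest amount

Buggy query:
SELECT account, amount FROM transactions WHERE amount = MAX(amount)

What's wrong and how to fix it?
Bug: MAX(amount) is an aggregate and cannot be used directly in WHERE

Fix: Use a subquery: WHERE amount = (SELECT MAX(amount) FROM transactions)

Corrected query:
SELECT account, amount FROM transactions WHERE amount = (SELECT MAX(amount) FROM transactions)

Result:
account | amount 
--------+--------
ACC-106 | 3524.91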